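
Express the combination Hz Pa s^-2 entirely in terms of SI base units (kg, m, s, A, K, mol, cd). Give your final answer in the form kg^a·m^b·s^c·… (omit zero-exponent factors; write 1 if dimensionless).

Hz = s⁻¹.
Pa = kg·m⁻¹·s⁻².
Combining: Hz·Pa·s⁻² = s⁻¹ · (kg·m⁻¹·s⁻²) · s⁻² = kg·m⁻¹·s⁻⁵.

kg·m⁻¹·s⁻⁵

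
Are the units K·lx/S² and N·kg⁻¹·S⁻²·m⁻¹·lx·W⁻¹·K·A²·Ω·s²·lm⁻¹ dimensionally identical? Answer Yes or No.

No

Left side:
  lx = lm/m² (illuminance = luminous flux per area),
      = m⁻²·cd.
  S = 1/Ω (conductance is reciprocal resistance),
      = kg⁻¹·m⁻²·s³·A².
  So S⁻² = kg²·m⁴·s⁻⁶·A⁻⁴.
  Combining: K·lx·S⁻² = K · (m⁻²·cd) · (kg²·m⁴·s⁻⁶·A⁻⁴) = kg²·m²·s⁻⁶·A⁻⁴·K·cd.
Right side:
  N = kg·m/s² = kg·m·s⁻² (force = mass × acceleration).
  S = 1/Ω (conductance is reciprocal resistance),
      = kg⁻¹·m⁻²·s³·A².
  So S⁻² = kg²·m⁴·s⁻⁶·A⁻⁴.
  lx = lm/m² (illuminance = luminous flux per area),
      = m⁻²·cd.
  W = J/s (power = energy per time),
      = kg·m²·s⁻³.
  So W⁻¹ = kg⁻¹·m⁻²·s³.
  Ω = V/A (resistance = voltage per current),
      = kg·m²·s⁻³·A⁻².
  lm = cd·sr = cd (luminous flux; sr is dimensionless).
  So lm⁻¹ = cd⁻¹.
  Combining: N·kg⁻¹·S⁻²·m⁻¹·lx·W⁻¹·K·A²·Ω·s²·lm⁻¹ = (kg·m·s⁻²) · kg⁻¹ · (kg²·m⁴·s⁻⁶·A⁻⁴) · m⁻¹ · (m⁻²·cd) · (kg⁻¹·m⁻²·s³) · K · A² · (kg·m²·s⁻³·A⁻²) · s² · cd⁻¹ = kg²·m²·s⁻⁶·A⁻⁴·K.
Left is kg²·m²·s⁻⁶·A⁻⁴·K·cd; right is kg²·m²·s⁻⁶·A⁻⁴·K — different.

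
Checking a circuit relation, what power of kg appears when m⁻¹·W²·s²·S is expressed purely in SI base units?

W = J/s (power = energy per time),
    = kg·m²·s⁻³.
So W² = kg²·m⁴·s⁻⁶.
S = 1/Ω (conductance is reciprocal resistance),
    = kg⁻¹·m⁻²·s³·A².
Combining: m⁻¹·W²·s²·S = m⁻¹ · (kg²·m⁴·s⁻⁶) · s² · (kg⁻¹·m⁻²·s³·A²) = kg·m·s⁻¹·A².
The exponent of kg is 1.

1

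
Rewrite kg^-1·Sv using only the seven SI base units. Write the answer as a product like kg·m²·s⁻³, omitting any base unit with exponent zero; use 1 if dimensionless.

kg⁻¹·m²·s⁻²

Sv = m²·s⁻².
Combining: kg⁻¹·Sv = kg⁻¹ · (m²·s⁻²) = kg⁻¹·m²·s⁻².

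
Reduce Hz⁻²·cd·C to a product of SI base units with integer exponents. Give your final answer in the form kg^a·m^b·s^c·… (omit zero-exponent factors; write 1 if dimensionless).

s³·A·cd

Hz = 1/s = s⁻¹ (frequency is cycles per second).
So Hz⁻² = s².
C = A·s = s·A (charge = current × time).
Combining: Hz⁻²·cd·C = s² · cd · (s·A) = s³·A·cd.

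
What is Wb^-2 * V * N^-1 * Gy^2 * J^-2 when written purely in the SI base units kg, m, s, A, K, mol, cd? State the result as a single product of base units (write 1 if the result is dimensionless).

kg⁻⁴·m⁻³·s³·A

Wb = V·s (flux: a volt is a weber per second),
    = kg·m²·s⁻²·A⁻¹.
So Wb⁻² = kg⁻²·m⁻⁴·s⁴·A².
V = W/A (potential = power per current),
    = kg·m²·s⁻³·A⁻¹.
N = kg·m/s² = kg·m·s⁻² (force = mass × acceleration).
So N⁻¹ = kg⁻¹·m⁻¹·s².
Gy = J/kg (absorbed dose = energy per mass),
    = m²·s⁻².
So Gy² = m⁴·s⁻⁴.
J = N·m (work = force × distance),
    = kg·m²·s⁻².
So J⁻² = kg⁻²·m⁻⁴·s⁴.
Combining: Wb⁻²·V·N⁻¹·Gy²·J⁻² = (kg⁻²·m⁻⁴·s⁴·A²) · (kg·m²·s⁻³·A⁻¹) · (kg⁻¹·m⁻¹·s²) · (m⁴·s⁻⁴) · (kg⁻²·m⁻⁴·s⁴) = kg⁻⁴·m⁻³·s³·A.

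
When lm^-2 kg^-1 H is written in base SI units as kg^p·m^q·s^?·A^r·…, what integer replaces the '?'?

lm = cd.
So lm⁻² = cd⁻².
H = kg·m²·s⁻²·A⁻².
Combining: lm⁻²·kg⁻¹·H = cd⁻² · kg⁻¹ · (kg·m²·s⁻²·A⁻²) = m²·s⁻²·A⁻²·cd⁻².
The exponent of s is -2.

-2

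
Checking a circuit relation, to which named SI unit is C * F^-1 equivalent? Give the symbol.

V

C = A·s = s·A (charge = current × time).
F = C/V (capacitance = charge per voltage),
    = A·s/(kg·m²·s⁻³·A⁻¹) (substituting C and V),
    = kg⁻¹·m⁻²·s⁴·A².
So F⁻¹ = kg·m²·s⁻⁴·A⁻².
Combining: C·F⁻¹ = (s·A) · (kg·m²·s⁻⁴·A⁻²) = kg·m²·s⁻³·A⁻¹.
kg·m²·s⁻³·A⁻¹ is the base-SI form of the volt.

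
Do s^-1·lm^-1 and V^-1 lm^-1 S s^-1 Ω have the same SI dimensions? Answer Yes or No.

Left side:
  lm = cd·sr = cd (luminous flux; sr is dimensionless).
  So lm⁻¹ = cd⁻¹.
  Combining: s⁻¹·lm⁻¹ = s⁻¹ · cd⁻¹ = s⁻¹·cd⁻¹.
Right side:
  V = kg·m²·s⁻³·A⁻¹.
  So V⁻¹ = kg⁻¹·m⁻²·s³·A.
  lm = cd.
  So lm⁻¹ = cd⁻¹.
  S = kg⁻¹·m⁻²·s³·A².
  Ω = kg·m²·s⁻³·A⁻².
  Combining: V⁻¹·lm⁻¹·S·s⁻¹·Ω = (kg⁻¹·m⁻²·s³·A) · cd⁻¹ · (kg⁻¹·m⁻²·s³·A²) · s⁻¹ · (kg·m²·s⁻³·A⁻²) = kg⁻¹·m⁻²·s²·A·cd⁻¹.
Left is s⁻¹·cd⁻¹; right is kg⁻¹·m⁻²·s²·A·cd⁻¹ — different.

No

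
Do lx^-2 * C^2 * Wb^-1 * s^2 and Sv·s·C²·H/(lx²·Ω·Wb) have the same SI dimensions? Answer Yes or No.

Left side:
  lx = lm/m² (illuminance = luminous flux per area),
      = m⁻²·cd.
  So lx⁻² = m⁴·cd⁻².
  C = A·s = s·A (charge = current × time).
  So C² = s²·A².
  Wb = V·s (flux: a volt is a weber per second),
      = kg·m²·s⁻²·A⁻¹.
  So Wb⁻¹ = kg⁻¹·m⁻²·s²·A.
  Combining: lx⁻²·C²·Wb⁻¹·s² = (m⁴·cd⁻²) · (s²·A²) · (kg⁻¹·m⁻²·s²·A) · s² = kg⁻¹·m²·s⁶·A³·cd⁻².
Right side:
  Sv = m²·s⁻².
  C = s·A.
  So C² = s²·A².
  lx = m⁻²·cd.
  So lx⁻² = m⁴·cd⁻².
  H = kg·m²·s⁻²·A⁻².
  Ω = kg·m²·s⁻³·A⁻².
  So Ω⁻¹ = kg⁻¹·m⁻²·s³·A².
  Wb = kg·m²·s⁻²·A⁻¹.
  So Wb⁻¹ = kg⁻¹·m⁻²·s²·A.
  Combining: Sv·s·C²·lx⁻²·H·Ω⁻¹·Wb⁻¹ = (m²·s⁻²) · s · (s²·A²) · (m⁴·cd⁻²) · (kg·m²·s⁻²·A⁻²) · (kg⁻¹·m⁻²·s³·A²) · (kg⁻¹·m⁻²·s²·A) = kg⁻¹·m⁴·s⁴·A³·cd⁻².
Left is kg⁻¹·m²·s⁶·A³·cd⁻²; right is kg⁻¹·m⁴·s⁴·A³·cd⁻² — different.

No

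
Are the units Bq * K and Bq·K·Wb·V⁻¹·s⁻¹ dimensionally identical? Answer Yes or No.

Yes

Left side:
  Bq = s⁻¹.
  Combining: Bq·K = s⁻¹ · K = s⁻¹·K.
Right side:
  Bq = 1/s = s⁻¹ (activity is decays per second).
  Wb = V·s (flux: a volt is a weber per second),
      = kg·m²·s⁻²·A⁻¹.
  V = W/A (potential = power per current),
      = kg·m²·s⁻³·A⁻¹.
  So V⁻¹ = kg⁻¹·m⁻²·s³·A.
  Combining: Bq·K·Wb·V⁻¹·s⁻¹ = s⁻¹ · K · (kg·m²·s⁻²·A⁻¹) · (kg⁻¹·m⁻²·s³·A) · s⁻¹ = s⁻¹·K.
Both reduce to s⁻¹·K.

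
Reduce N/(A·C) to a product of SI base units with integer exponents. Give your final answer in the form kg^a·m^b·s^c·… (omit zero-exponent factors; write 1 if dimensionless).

N = kg·m/s² = kg·m·s⁻² (force = mass × acceleration).
C = A·s = s·A (charge = current × time).
So C⁻¹ = s⁻¹·A⁻¹.
Combining: N·A⁻¹·C⁻¹ = (kg·m·s⁻²) · A⁻¹ · (s⁻¹·A⁻¹) = kg·m·s⁻³·A⁻².

kg·m·s⁻³·A⁻²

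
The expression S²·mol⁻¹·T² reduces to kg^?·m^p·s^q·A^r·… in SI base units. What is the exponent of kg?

S = 1/Ω (conductance is reciprocal resistance),
    = kg⁻¹·m⁻²·s³·A².
So S² = kg⁻²·m⁻⁴·s⁶·A⁴.
T = Wb/m² (flux density = flux per area),
    = kg·s⁻²·A⁻¹.
So T² = kg²·s⁻⁴·A⁻².
Combining: S²·mol⁻¹·T² = (kg⁻²·m⁻⁴·s⁶·A⁴) · mol⁻¹ · (kg²·s⁻⁴·A⁻²) = m⁻⁴·s²·A²·mol⁻¹.
The exponent of kg is 0.

0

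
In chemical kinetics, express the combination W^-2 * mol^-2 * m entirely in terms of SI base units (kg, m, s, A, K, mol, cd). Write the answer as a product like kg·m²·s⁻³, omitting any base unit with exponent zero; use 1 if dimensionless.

W = J/s (power = energy per time),
    = kg·m²·s⁻³.
So W⁻² = kg⁻²·m⁻⁴·s⁶.
Combining: W⁻²·mol⁻²·m = (kg⁻²·m⁻⁴·s⁶) · mol⁻² · m = kg⁻²·m⁻³·s⁶·mol⁻².

kg⁻²·m⁻³·s⁶·mol⁻²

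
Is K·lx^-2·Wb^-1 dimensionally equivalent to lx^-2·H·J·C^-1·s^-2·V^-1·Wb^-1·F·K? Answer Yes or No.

Left side:
  lx = lm/m² (illuminance = luminous flux per area),
      = m⁻²·cd.
  So lx⁻² = m⁴·cd⁻².
  Wb = V·s (flux: a volt is a weber per second),
      = kg·m²·s⁻²·A⁻¹.
  So Wb⁻¹ = kg⁻¹·m⁻²·s²·A.
  Combining: K·lx⁻²·Wb⁻¹ = K · (m⁴·cd⁻²) · (kg⁻¹·m⁻²·s²·A) = kg⁻¹·m²·s²·A·K·cd⁻².
Right side:
  lx = lm/m² (illuminance = luminous flux per area),
      = m⁻²·cd.
  So lx⁻² = m⁴·cd⁻².
  H = Wb/A (inductance = flux per current),
      = kg·m²·s⁻²·A⁻².
  J = N·m (work = force × distance),
      = kg·m²·s⁻².
  C = A·s = s·A (charge = current × time).
  So C⁻¹ = s⁻¹·A⁻¹.
  V = W/A (potential = power per current),
      = kg·m²·s⁻³·A⁻¹.
  So V⁻¹ = kg⁻¹·m⁻²·s³·A.
  Wb = V·s (flux: a volt is a weber per second),
      = kg·m²·s⁻²·A⁻¹.
  So Wb⁻¹ = kg⁻¹·m⁻²·s²·A.
  F = C/V (capacitance = charge per voltage),
      = A·s/(kg·m²·s⁻³·A⁻¹) (substituting C and V),
      = kg⁻¹·m⁻²·s⁴·A².
  Combining: lx⁻²·H·J·C⁻¹·s⁻²·V⁻¹·Wb⁻¹·F·K = (m⁴·cd⁻²) · (kg·m²·s⁻²·A⁻²) · (kg·m²·s⁻²) · (s⁻¹·A⁻¹) · s⁻² · (kg⁻¹·m⁻²·s³·A) · (kg⁻¹·m⁻²·s²·A) · (kg⁻¹·m⁻²·s⁴·A²) · K = kg⁻¹·m²·s²·A·K·cd⁻².
Both reduce to kg⁻¹·m²·s²·A·K·cd⁻².

Yes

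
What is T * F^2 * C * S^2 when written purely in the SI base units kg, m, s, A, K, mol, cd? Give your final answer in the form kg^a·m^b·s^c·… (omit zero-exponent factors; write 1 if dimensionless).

T = Wb/m² (flux density = flux per area),
    = kg·s⁻²·A⁻¹.
F = C/V (capacitance = charge per voltage),
    = A·s/(kg·m²·s⁻³·A⁻¹) (substituting C and V),
    = kg⁻¹·m⁻²·s⁴·A².
So F² = kg⁻²·m⁻⁴·s⁸·A⁴.
C = A·s = s·A (charge = current × time).
S = 1/Ω (conductance is reciprocal resistance),
    = kg⁻¹·m⁻²·s³·A².
So S² = kg⁻²·m⁻⁴·s⁶·A⁴.
Combining: T·F²·C·S² = (kg·s⁻²·A⁻¹) · (kg⁻²·m⁻⁴·s⁸·A⁴) · (s·A) · (kg⁻²·m⁻⁴·s⁶·A⁴) = kg⁻³·m⁻⁸·s¹³·A⁸.

kg⁻³·m⁻⁸·s¹³·A⁸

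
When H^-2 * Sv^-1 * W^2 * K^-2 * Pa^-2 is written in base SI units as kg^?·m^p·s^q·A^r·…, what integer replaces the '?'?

H = Wb/A (inductance = flux per current),
    = kg·m²·s⁻²·A⁻².
So H⁻² = kg⁻²·m⁻⁴·s⁴·A⁴.
Sv = J/kg (equivalent dose = energy per mass),
    = m²·s⁻².
So Sv⁻¹ = m⁻²·s².
W = J/s (power = energy per time),
    = kg·m²·s⁻³.
So W² = kg²·m⁴·s⁻⁶.
Pa = N/m² (pressure = force per area),
    = kg·m⁻¹·s⁻².
So Pa⁻² = kg⁻²·m²·s⁴.
Combining: H⁻²·Sv⁻¹·W²·K⁻²·Pa⁻² = (kg⁻²·m⁻⁴·s⁴·A⁴) · (m⁻²·s²) · (kg²·m⁴·s⁻⁶) · K⁻² · (kg⁻²·m²·s⁴) = kg⁻²·s⁴·A⁴·K⁻².
The exponent of kg is -2.

-2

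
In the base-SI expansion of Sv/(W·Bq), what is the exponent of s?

2

W = kg·m²·s⁻³.
So W⁻¹ = kg⁻¹·m⁻²·s³.
Bq = s⁻¹.
So Bq⁻¹ = s.
Sv = m²·s⁻².
Combining: W⁻¹·Bq⁻¹·Sv = (kg⁻¹·m⁻²·s³) · s · (m²·s⁻²) = kg⁻¹·s².
The exponent of s is 2.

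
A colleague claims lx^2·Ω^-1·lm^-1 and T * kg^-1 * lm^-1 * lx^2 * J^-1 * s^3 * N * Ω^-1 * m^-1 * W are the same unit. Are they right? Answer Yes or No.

Left side:
  lx = lm/m² (illuminance = luminous flux per area),
      = m⁻²·cd.
  So lx² = m⁻⁴·cd².
  Ω = V/A (resistance = voltage per current),
      = kg·m²·s⁻³·A⁻².
  So Ω⁻¹ = kg⁻¹·m⁻²·s³·A².
  lm = cd·sr = cd (luminous flux; sr is dimensionless).
  So lm⁻¹ = cd⁻¹.
  Combining: lx²·Ω⁻¹·lm⁻¹ = (m⁻⁴·cd²) · (kg⁻¹·m⁻²·s³·A²) · cd⁻¹ = kg⁻¹·m⁻⁶·s³·A²·cd.
Right side:
  T = Wb/m² (flux density = flux per area),
      = kg·s⁻²·A⁻¹.
  lm = cd·sr = cd (luminous flux; sr is dimensionless).
  So lm⁻¹ = cd⁻¹.
  lx = lm/m² (illuminance = luminous flux per area),
      = m⁻²·cd.
  So lx² = m⁻⁴·cd².
  J = N·m (work = force × distance),
      = kg·m²·s⁻².
  So J⁻¹ = kg⁻¹·m⁻²·s².
  N = kg·m/s² = kg·m·s⁻² (force = mass × acceleration).
  Ω = V/A (resistance = voltage per current),
      = kg·m²·s⁻³·A⁻².
  So Ω⁻¹ = kg⁻¹·m⁻²·s³·A².
  W = J/s (power = energy per time),
      = kg·m²·s⁻³.
  Combining: T·kg⁻¹·lm⁻¹·lx²·J⁻¹·s³·N·Ω⁻¹·m⁻¹·W = (kg·s⁻²·A⁻¹) · kg⁻¹ · cd⁻¹ · (m⁻⁴·cd²) · (kg⁻¹·m⁻²·s²) · s³ · (kg·m·s⁻²) · (kg⁻¹·m⁻²·s³·A²) · m⁻¹ · (kg·m²·s⁻³) = m⁻⁶·s·A·cd.
Left is kg⁻¹·m⁻⁶·s³·A²·cd; right is m⁻⁶·s·A·cd — different.

No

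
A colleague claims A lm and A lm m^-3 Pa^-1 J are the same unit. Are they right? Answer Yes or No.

Left side:
  lm = cd·sr = cd (luminous flux; sr is dimensionless).
  Combining: A·lm = A · cd = A·cd.
Right side:
  lm = cd.
  Pa = kg·m⁻¹·s⁻².
  So Pa⁻¹ = kg⁻¹·m·s².
  J = kg·m²·s⁻².
  Combining: A·lm·m⁻³·Pa⁻¹·J = A · cd · m⁻³ · (kg⁻¹·m·s²) · (kg·m²·s⁻²) = A·cd.
Both reduce to A·cd.

Yes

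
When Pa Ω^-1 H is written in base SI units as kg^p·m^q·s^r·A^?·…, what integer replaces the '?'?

Pa = N/m² (pressure = force per area),
    = kg·m⁻¹·s⁻².
Ω = V/A (resistance = voltage per current),
    = kg·m²·s⁻³·A⁻².
So Ω⁻¹ = kg⁻¹·m⁻²·s³·A².
H = Wb/A (inductance = flux per current),
    = kg·m²·s⁻²·A⁻².
Combining: Pa·Ω⁻¹·H = (kg·m⁻¹·s⁻²) · (kg⁻¹·m⁻²·s³·A²) · (kg·m²·s⁻²·A⁻²) = kg·m⁻¹·s⁻¹.
The exponent of A is 0.

0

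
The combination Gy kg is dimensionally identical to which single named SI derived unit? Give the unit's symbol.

J

Gy = m²·s⁻².
Combining: Gy·kg = (m²·s⁻²) · kg = kg·m²·s⁻².
kg·m²·s⁻² is the base-SI form of the joule.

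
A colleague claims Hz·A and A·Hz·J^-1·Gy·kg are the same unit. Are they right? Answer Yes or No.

Left side:
  Hz = s⁻¹.
  Combining: Hz·A = s⁻¹ · A = s⁻¹·A.
Right side:
  Hz = 1/s = s⁻¹ (frequency is cycles per second).
  J = N·m (work = force × distance),
      = kg·m²·s⁻².
  So J⁻¹ = kg⁻¹·m⁻²·s².
  Gy = J/kg (absorbed dose = energy per mass),
      = m²·s⁻².
  Combining: A·Hz·J⁻¹·Gy·kg = A · s⁻¹ · (kg⁻¹·m⁻²·s²) · (m²·s⁻²) · kg = s⁻¹·A.
Both reduce to s⁻¹·A.

Yes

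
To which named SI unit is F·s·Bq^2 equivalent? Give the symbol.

F = kg⁻¹·m⁻²·s⁴·A².
Bq = s⁻¹.
So Bq² = s⁻².
Combining: F·s·Bq² = (kg⁻¹·m⁻²·s⁴·A²) · s · s⁻² = kg⁻¹·m⁻²·s³·A².
kg⁻¹·m⁻²·s³·A² is the base-SI form of the siemens.

S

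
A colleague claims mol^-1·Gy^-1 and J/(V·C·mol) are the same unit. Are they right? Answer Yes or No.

No

Left side:
  Gy = m²·s⁻².
  So Gy⁻¹ = m⁻²·s².
  Combining: mol⁻¹·Gy⁻¹ = mol⁻¹ · (m⁻²·s²) = m⁻²·s²·mol⁻¹.
Right side:
  V = W/A (potential = power per current),
      = kg·m²·s⁻³·A⁻¹.
  So V⁻¹ = kg⁻¹·m⁻²·s³·A.
  C = A·s = s·A (charge = current × time).
  So C⁻¹ = s⁻¹·A⁻¹.
  J = N·m (work = force × distance),
      = kg·m²·s⁻².
  Combining: V⁻¹·C⁻¹·J·mol⁻¹ = (kg⁻¹·m⁻²·s³·A) · (s⁻¹·A⁻¹) · (kg·m²·s⁻²) · mol⁻¹ = mol⁻¹.
Left is m⁻²·s²·mol⁻¹; right is mol⁻¹ — different.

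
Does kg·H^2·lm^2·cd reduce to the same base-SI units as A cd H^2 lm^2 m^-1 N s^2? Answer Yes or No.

No

Left side:
  H = Wb/A (inductance = flux per current),
      = kg·m²·s⁻²·A⁻².
  So H² = kg²·m⁴·s⁻⁴·A⁻⁴.
  lm = cd·sr = cd (luminous flux; sr is dimensionless).
  So lm² = cd².
  Combining: kg·H²·lm²·cd = kg · (kg²·m⁴·s⁻⁴·A⁻⁴) · cd² · cd = kg³·m⁴·s⁻⁴·A⁻⁴·cd³.
Right side:
  H = kg·m²·s⁻²·A⁻².
  So H² = kg²·m⁴·s⁻⁴·A⁻⁴.
  lm = cd.
  So lm² = cd².
  N = kg·m·s⁻².
  Combining: A·cd·H²·lm²·m⁻¹·N·s² = A · cd · (kg²·m⁴·s⁻⁴·A⁻⁴) · cd² · m⁻¹ · (kg·m·s⁻²) · s² = kg³·m⁴·s⁻⁴·A⁻³·cd³.
Left is kg³·m⁴·s⁻⁴·A⁻⁴·cd³; right is kg³·m⁴·s⁻⁴·A⁻³·cd³ — different.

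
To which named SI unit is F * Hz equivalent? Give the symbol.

S

F = C/V (capacitance = charge per voltage),
    = A·s/(kg·m²·s⁻³·A⁻¹) (substituting C and V),
    = kg⁻¹·m⁻²·s⁴·A².
Hz = 1/s = s⁻¹ (frequency is cycles per second).
Combining: F·Hz = (kg⁻¹·m⁻²·s⁴·A²) · s⁻¹ = kg⁻¹·m⁻²·s³·A².
kg⁻¹·m⁻²·s³·A² is the base-SI form of the siemens.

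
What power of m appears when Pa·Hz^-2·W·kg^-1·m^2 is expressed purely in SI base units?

3

Pa = kg·m⁻¹·s⁻².
Hz = s⁻¹.
So Hz⁻² = s².
W = kg·m²·s⁻³.
Combining: Pa·Hz⁻²·W·kg⁻¹·m² = (kg·m⁻¹·s⁻²) · s² · (kg·m²·s⁻³) · kg⁻¹ · m² = kg·m³·s⁻³.
The exponent of m is 3.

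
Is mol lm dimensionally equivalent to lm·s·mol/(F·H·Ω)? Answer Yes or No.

Left side:
  lm = cd·sr = cd (luminous flux; sr is dimensionless).
  Combining: mol·lm = mol · cd = mol·cd.
Right side:
  lm = cd·sr = cd (luminous flux; sr is dimensionless).
  F = C/V (capacitance = charge per voltage),
      = A·s/(kg·m²·s⁻³·A⁻¹) (substituting C and V),
      = kg⁻¹·m⁻²·s⁴·A².
  So F⁻¹ = kg·m²·s⁻⁴·A⁻².
  H = Wb/A (inductance = flux per current),
      = kg·m²·s⁻²·A⁻².
  So H⁻¹ = kg⁻¹·m⁻²·s²·A².
  Ω = V/A (resistance = voltage per current),
      = kg·m²·s⁻³·A⁻².
  So Ω⁻¹ = kg⁻¹·m⁻²·s³·A².
  Combining: lm·s·F⁻¹·mol·H⁻¹·Ω⁻¹ = cd · s · (kg·m²·s⁻⁴·A⁻²) · mol · (kg⁻¹·m⁻²·s²·A²) · (kg⁻¹·m⁻²·s³·A²) = kg⁻¹·m⁻²·s²·A²·mol·cd.
Left is mol·cd; right is kg⁻¹·m⁻²·s²·A²·mol·cd — different.

No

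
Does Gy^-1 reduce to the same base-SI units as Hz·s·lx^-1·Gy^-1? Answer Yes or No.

Left side:
  Gy = m²·s⁻².
  So Gy⁻¹ = m⁻²·s².
Right side:
  Hz = 1/s = s⁻¹ (frequency is cycles per second).
  lx = lm/m² (illuminance = luminous flux per area),
      = m⁻²·cd.
  So lx⁻¹ = m²·cd⁻¹.
  Gy = J/kg (absorbed dose = energy per mass),
      = m²·s⁻².
  So Gy⁻¹ = m⁻²·s².
  Combining: Hz·s·lx⁻¹·Gy⁻¹ = s⁻¹ · s · (m²·cd⁻¹) · (m⁻²·s²) = s²·cd⁻¹.
Left is m⁻²·s²; right is s²·cd⁻¹ — different.

No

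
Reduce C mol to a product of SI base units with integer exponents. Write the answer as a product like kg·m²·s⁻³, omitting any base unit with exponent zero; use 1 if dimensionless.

C = A·s = s·A (charge = current × time).
Combining: C·mol = (s·A) · mol = s·A·mol.

s·A·mol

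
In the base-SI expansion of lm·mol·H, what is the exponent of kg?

lm = cd·sr = cd (luminous flux; sr is dimensionless).
H = Wb/A (inductance = flux per current),
    = kg·m²·s⁻²·A⁻².
Combining: lm·mol·H = cd · mol · (kg·m²·s⁻²·A⁻²) = kg·m²·s⁻²·A⁻²·mol·cd.
The exponent of kg is 1.

1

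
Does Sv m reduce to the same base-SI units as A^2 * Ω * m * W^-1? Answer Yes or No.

No

Left side:
  Sv = J/kg (equivalent dose = energy per mass),
      = m²·s⁻².
  Combining: Sv·m = (m²·s⁻²) · m = m³·s⁻².
Right side:
  Ω = V/A (resistance = voltage per current),
      = kg·m²·s⁻³·A⁻².
  W = J/s (power = energy per time),
      = kg·m²·s⁻³.
  So W⁻¹ = kg⁻¹·m⁻²·s³.
  Combining: A²·Ω·m·W⁻¹ = A² · (kg·m²·s⁻³·A⁻²) · m · (kg⁻¹·m⁻²·s³) = m.
Left is m³·s⁻²; right is m — different.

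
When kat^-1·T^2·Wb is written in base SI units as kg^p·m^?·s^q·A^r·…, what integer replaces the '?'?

2

kat = mol/s = s⁻¹·mol (catalytic activity).
So kat⁻¹ = s·mol⁻¹.
T = Wb/m² (flux density = flux per area),
    = kg·s⁻²·A⁻¹.
So T² = kg²·s⁻⁴·A⁻².
Wb = V·s (flux: a volt is a weber per second),
    = kg·m²·s⁻²·A⁻¹.
Combining: kat⁻¹·T²·Wb = (s·mol⁻¹) · (kg²·s⁻⁴·A⁻²) · (kg·m²·s⁻²·A⁻¹) = kg³·m²·s⁻⁵·A⁻³·mol⁻¹.
The exponent of m is 2.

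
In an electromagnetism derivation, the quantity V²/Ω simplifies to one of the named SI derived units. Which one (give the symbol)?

W

V = W/A (potential = power per current),
    = kg·m²·s⁻³·A⁻¹.
So V² = kg²·m⁴·s⁻⁶·A⁻².
Ω = V/A (resistance = voltage per current),
    = kg·m²·s⁻³·A⁻².
So Ω⁻¹ = kg⁻¹·m⁻²·s³·A².
Combining: V²·Ω⁻¹ = (kg²·m⁴·s⁻⁶·A⁻²) · (kg⁻¹·m⁻²·s³·A²) = kg·m²·s⁻³.
kg·m²·s⁻³ is the base-SI form of the watt.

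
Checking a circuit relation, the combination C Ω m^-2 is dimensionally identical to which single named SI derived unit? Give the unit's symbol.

C = A·s = s·A (charge = current × time).
Ω = V/A (resistance = voltage per current),
    = kg·m²·s⁻³·A⁻².
Combining: C·Ω·m⁻² = (s·A) · (kg·m²·s⁻³·A⁻²) · m⁻² = kg·s⁻²·A⁻¹.
kg·s⁻²·A⁻¹ is the base-SI form of the tesla.

T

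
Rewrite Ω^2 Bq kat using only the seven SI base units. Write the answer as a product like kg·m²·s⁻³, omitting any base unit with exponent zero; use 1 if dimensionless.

Ω = V/A (resistance = voltage per current),
    = kg·m²·s⁻³·A⁻².
So Ω² = kg²·m⁴·s⁻⁶·A⁻⁴.
Bq = 1/s = s⁻¹ (activity is decays per second).
kat = mol/s = s⁻¹·mol (catalytic activity).
Combining: Ω²·Bq·kat = (kg²·m⁴·s⁻⁶·A⁻⁴) · s⁻¹ · (s⁻¹·mol) = kg²·m⁴·s⁻⁸·A⁻⁴·mol.

kg²·m⁴·s⁻⁸·A⁻⁴·mol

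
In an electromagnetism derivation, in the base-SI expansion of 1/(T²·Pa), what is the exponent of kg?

-3

T = kg·s⁻²·A⁻¹.
So T⁻² = kg⁻²·s⁴·A².
Pa = kg·m⁻¹·s⁻².
So Pa⁻¹ = kg⁻¹·m·s².
Combining: T⁻²·Pa⁻¹ = (kg⁻²·s⁴·A²) · (kg⁻¹·m·s²) = kg⁻³·m·s⁶·A².
The exponent of kg is -3.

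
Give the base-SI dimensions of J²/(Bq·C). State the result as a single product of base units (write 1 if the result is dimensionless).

kg²·m⁴·s⁻⁴·A⁻¹

Bq = 1/s = s⁻¹ (activity is decays per second).
So Bq⁻¹ = s.
J = N·m (work = force × distance),
    = kg·m²·s⁻².
So J² = kg²·m⁴·s⁻⁴.
C = A·s = s·A (charge = current × time).
So C⁻¹ = s⁻¹·A⁻¹.
Combining: Bq⁻¹·J²·C⁻¹ = s · (kg²·m⁴·s⁻⁴) · (s⁻¹·A⁻¹) = kg²·m⁴·s⁻⁴·A⁻¹.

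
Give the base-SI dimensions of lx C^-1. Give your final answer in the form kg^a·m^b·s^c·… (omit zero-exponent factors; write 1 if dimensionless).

m⁻²·s⁻¹·A⁻¹·cd

lx = lm/m² (illuminance = luminous flux per area),
    = m⁻²·cd.
C = A·s = s·A (charge = current × time).
So C⁻¹ = s⁻¹·A⁻¹.
Combining: lx·C⁻¹ = (m⁻²·cd) · (s⁻¹·A⁻¹) = m⁻²·s⁻¹·A⁻¹·cd.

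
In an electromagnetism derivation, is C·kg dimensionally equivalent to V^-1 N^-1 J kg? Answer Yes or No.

No

Left side:
  C = s·A.
  Combining: C·kg = (s·A) · kg = kg·s·A.
Right side:
  V = W/A (potential = power per current),
      = kg·m²·s⁻³·A⁻¹.
  So V⁻¹ = kg⁻¹·m⁻²·s³·A.
  N = kg·m/s² = kg·m·s⁻² (force = mass × acceleration).
  So N⁻¹ = kg⁻¹·m⁻¹·s².
  J = N·m (work = force × distance),
      = kg·m²·s⁻².
  Combining: V⁻¹·N⁻¹·J·kg = (kg⁻¹·m⁻²·s³·A) · (kg⁻¹·m⁻¹·s²) · (kg·m²·s⁻²) · kg = m⁻¹·s³·A.
Left is kg·s·A; right is m⁻¹·s³·A — different.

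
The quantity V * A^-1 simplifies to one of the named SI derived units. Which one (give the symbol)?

V = W/A (potential = power per current),
    = kg·m²·s⁻³·A⁻¹.
Combining: V·A⁻¹ = (kg·m²·s⁻³·A⁻¹) · A⁻¹ = kg·m²·s⁻³·A⁻².
kg·m²·s⁻³·A⁻² is the base-SI form of the ohm.

Ω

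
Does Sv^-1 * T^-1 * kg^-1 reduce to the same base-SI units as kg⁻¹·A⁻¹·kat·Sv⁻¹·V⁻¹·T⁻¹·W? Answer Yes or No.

Left side:
  Sv = J/kg (equivalent dose = energy per mass),
      = m²·s⁻².
  So Sv⁻¹ = m⁻²·s².
  T = Wb/m² (flux density = flux per area),
      = kg·s⁻²·A⁻¹.
  So T⁻¹ = kg⁻¹·s²·A.
  Combining: Sv⁻¹·T⁻¹·kg⁻¹ = (m⁻²·s²) · (kg⁻¹·s²·A) · kg⁻¹ = kg⁻²·m⁻²·s⁴·A.
Right side:
  kat = s⁻¹·mol.
  Sv = m²·s⁻².
  So Sv⁻¹ = m⁻²·s².
  V = kg·m²·s⁻³·A⁻¹.
  So V⁻¹ = kg⁻¹·m⁻²·s³·A.
  T = kg·s⁻²·A⁻¹.
  So T⁻¹ = kg⁻¹·s²·A.
  W = kg·m²·s⁻³.
  Combining: kg⁻¹·A⁻¹·kat·Sv⁻¹·V⁻¹·T⁻¹·W = kg⁻¹ · A⁻¹ · (s⁻¹·mol) · (m⁻²·s²) · (kg⁻¹·m⁻²·s³·A) · (kg⁻¹·s²·A) · (kg·m²·s⁻³) = kg⁻²·m⁻²·s³·A·mol.
Left is kg⁻²·m⁻²·s⁴·A; right is kg⁻²·m⁻²·s³·A·mol — different.

No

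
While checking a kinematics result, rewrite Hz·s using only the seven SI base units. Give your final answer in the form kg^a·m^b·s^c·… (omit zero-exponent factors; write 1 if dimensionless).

1

Hz = s⁻¹.
Combining: Hz·s = s⁻¹ · s = 1.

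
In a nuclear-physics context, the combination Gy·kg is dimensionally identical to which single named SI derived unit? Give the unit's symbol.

J

Gy = m²·s⁻².
Combining: Gy·kg = (m²·s⁻²) · kg = kg·m²·s⁻².
kg·m²·s⁻² is the base-SI form of the joule.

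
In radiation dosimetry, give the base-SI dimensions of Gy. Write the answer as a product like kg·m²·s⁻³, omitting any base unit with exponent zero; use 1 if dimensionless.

m²·s⁻²

Gy = J/kg (absorbed dose = energy per mass),
    = m²·s⁻².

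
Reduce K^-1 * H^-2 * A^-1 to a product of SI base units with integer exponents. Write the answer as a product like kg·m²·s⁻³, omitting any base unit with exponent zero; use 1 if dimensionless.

H = kg·m²·s⁻²·A⁻².
So H⁻² = kg⁻²·m⁻⁴·s⁴·A⁴.
Combining: K⁻¹·H⁻²·A⁻¹ = K⁻¹ · (kg⁻²·m⁻⁴·s⁴·A⁴) · A⁻¹ = kg⁻²·m⁻⁴·s⁴·A³·K⁻¹.

kg⁻²·m⁻⁴·s⁴·A³·K⁻¹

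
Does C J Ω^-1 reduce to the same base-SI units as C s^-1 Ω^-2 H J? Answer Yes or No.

Left side:
  C = s·A.
  J = kg·m²·s⁻².
  Ω = kg·m²·s⁻³·A⁻².
  So Ω⁻¹ = kg⁻¹·m⁻²·s³·A².
  Combining: C·J·Ω⁻¹ = (s·A) · (kg·m²·s⁻²) · (kg⁻¹·m⁻²·s³·A²) = s²·A³.
Right side:
  C = A·s = s·A (charge = current × time).
  Ω = V/A (resistance = voltage per current),
      = kg·m²·s⁻³·A⁻².
  So Ω⁻² = kg⁻²·m⁻⁴·s⁶·A⁴.
  H = Wb/A (inductance = flux per current),
      = kg·m²·s⁻²·A⁻².
  J = N·m (work = force × distance),
      = kg·m²·s⁻².
  Combining: C·s⁻¹·Ω⁻²·H·J = (s·A) · s⁻¹ · (kg⁻²·m⁻⁴·s⁶·A⁴) · (kg·m²·s⁻²·A⁻²) · (kg·m²·s⁻²) = s²·A³.
Both reduce to s²·A³.

Yes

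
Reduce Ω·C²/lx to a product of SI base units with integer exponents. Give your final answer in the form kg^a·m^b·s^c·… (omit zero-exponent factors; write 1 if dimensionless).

Ω = V/A (resistance = voltage per current),
    = kg·m²·s⁻³·A⁻².
C = A·s = s·A (charge = current × time).
So C² = s²·A².
lx = lm/m² (illuminance = luminous flux per area),
    = m⁻²·cd.
So lx⁻¹ = m²·cd⁻¹.
Combining: Ω·C²·lx⁻¹ = (kg·m²·s⁻³·A⁻²) · (s²·A²) · (m²·cd⁻¹) = kg·m⁴·s⁻¹·cd⁻¹.

kg·m⁴·s⁻¹·cd⁻¹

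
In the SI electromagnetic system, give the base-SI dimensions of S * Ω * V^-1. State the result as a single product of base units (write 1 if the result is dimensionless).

S = 1/Ω (conductance is reciprocal resistance),
    = kg⁻¹·m⁻²·s³·A².
Ω = V/A (resistance = voltage per current),
    = kg·m²·s⁻³·A⁻².
V = W/A (potential = power per current),
    = kg·m²·s⁻³·A⁻¹.
So V⁻¹ = kg⁻¹·m⁻²·s³·A.
Combining: S·Ω·V⁻¹ = (kg⁻¹·m⁻²·s³·A²) · (kg·m²·s⁻³·A⁻²) · (kg⁻¹·m⁻²·s³·A) = kg⁻¹·m⁻²·s³·A.

kg⁻¹·m⁻²·s³·A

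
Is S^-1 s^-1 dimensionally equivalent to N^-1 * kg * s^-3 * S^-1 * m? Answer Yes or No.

Yes

Left side:
  S = kg⁻¹·m⁻²·s³·A².
  So S⁻¹ = kg·m²·s⁻³·A⁻².
  Combining: S⁻¹·s⁻¹ = (kg·m²·s⁻³·A⁻²) · s⁻¹ = kg·m²·s⁻⁴·A⁻².
Right side:
  N = kg·m·s⁻².
  So N⁻¹ = kg⁻¹·m⁻¹·s².
  S = kg⁻¹·m⁻²·s³·A².
  So S⁻¹ = kg·m²·s⁻³·A⁻².
  Combining: N⁻¹·kg·s⁻³·S⁻¹·m = (kg⁻¹·m⁻¹·s²) · kg · s⁻³ · (kg·m²·s⁻³·A⁻²) · m = kg·m²·s⁻⁴·A⁻².
Both reduce to kg·m²·s⁻⁴·A⁻².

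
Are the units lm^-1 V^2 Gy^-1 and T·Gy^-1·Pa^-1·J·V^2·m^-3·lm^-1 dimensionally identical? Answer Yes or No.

No

Left side:
  lm = cd·sr = cd (luminous flux; sr is dimensionless).
  So lm⁻¹ = cd⁻¹.
  V = W/A (potential = power per current),
      = kg·m²·s⁻³·A⁻¹.
  So V² = kg²·m⁴·s⁻⁶·A⁻².
  Gy = J/kg (absorbed dose = energy per mass),
      = m²·s⁻².
  So Gy⁻¹ = m⁻²·s².
  Combining: lm⁻¹·V²·Gy⁻¹ = cd⁻¹ · (kg²·m⁴·s⁻⁶·A⁻²) · (m⁻²·s²) = kg²·m²·s⁻⁴·A⁻²·cd⁻¹.
Right side:
  T = Wb/m² (flux density = flux per area),
      = kg·s⁻²·A⁻¹.
  Gy = J/kg (absorbed dose = energy per mass),
      = m²·s⁻².
  So Gy⁻¹ = m⁻²·s².
  Pa = N/m² (pressure = force per area),
      = kg·m⁻¹·s⁻².
  So Pa⁻¹ = kg⁻¹·m·s².
  J = N·m (work = force × distance),
      = kg·m²·s⁻².
  V = W/A (potential = power per current),
      = kg·m²·s⁻³·A⁻¹.
  So V² = kg²·m⁴·s⁻⁶·A⁻².
  lm = cd·sr = cd (luminous flux; sr is dimensionless).
  So lm⁻¹ = cd⁻¹.
  Combining: T·Gy⁻¹·Pa⁻¹·J·V²·m⁻³·lm⁻¹ = (kg·s⁻²·A⁻¹) · (m⁻²·s²) · (kg⁻¹·m·s²) · (kg·m²·s⁻²) · (kg²·m⁴·s⁻⁶·A⁻²) · m⁻³ · cd⁻¹ = kg³·m²·s⁻⁶·A⁻³·cd⁻¹.
Left is kg²·m²·s⁻⁴·A⁻²·cd⁻¹; right is kg³·m²·s⁻⁶·A⁻³·cd⁻¹ — different.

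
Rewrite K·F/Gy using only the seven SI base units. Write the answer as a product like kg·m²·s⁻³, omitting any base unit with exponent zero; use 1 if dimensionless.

kg⁻¹·m⁻⁴·s⁶·A²·K

Gy = m²·s⁻².
So Gy⁻¹ = m⁻²·s².
F = kg⁻¹·m⁻²·s⁴·A².
Combining: Gy⁻¹·K·F = (m⁻²·s²) · K · (kg⁻¹·m⁻²·s⁴·A²) = kg⁻¹·m⁻⁴·s⁶·A²·K.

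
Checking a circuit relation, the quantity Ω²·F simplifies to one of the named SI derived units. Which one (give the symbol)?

H

Ω = V/A (resistance = voltage per current),
    = kg·m²·s⁻³·A⁻².
So Ω² = kg²·m⁴·s⁻⁶·A⁻⁴.
F = C/V (capacitance = charge per voltage),
    = A·s/(kg·m²·s⁻³·A⁻¹) (substituting C and V),
    = kg⁻¹·m⁻²·s⁴·A².
Combining: Ω²·F = (kg²·m⁴·s⁻⁶·A⁻⁴) · (kg⁻¹·m⁻²·s⁴·A²) = kg·m²·s⁻²·A⁻².
kg·m²·s⁻²·A⁻² is the base-SI form of the henry.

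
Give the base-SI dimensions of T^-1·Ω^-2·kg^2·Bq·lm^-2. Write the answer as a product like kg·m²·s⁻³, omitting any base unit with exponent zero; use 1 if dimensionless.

T = kg·s⁻²·A⁻¹.
So T⁻¹ = kg⁻¹·s²·A.
Ω = kg·m²·s⁻³·A⁻².
So Ω⁻² = kg⁻²·m⁻⁴·s⁶·A⁴.
Bq = s⁻¹.
lm = cd.
So lm⁻² = cd⁻².
Combining: T⁻¹·Ω⁻²·kg²·Bq·lm⁻² = (kg⁻¹·s²·A) · (kg⁻²·m⁻⁴·s⁶·A⁴) · kg² · s⁻¹ · cd⁻² = kg⁻¹·m⁻⁴·s⁷·A⁵·cd⁻².

kg⁻¹·m⁻⁴·s⁷·A⁵·cd⁻²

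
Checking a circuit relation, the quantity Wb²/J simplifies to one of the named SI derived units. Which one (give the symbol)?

J = kg·m²·s⁻².
So J⁻¹ = kg⁻¹·m⁻²·s².
Wb = kg·m²·s⁻²·A⁻¹.
So Wb² = kg²·m⁴·s⁻⁴·A⁻².
Combining: J⁻¹·Wb² = (kg⁻¹·m⁻²·s²) · (kg²·m⁴·s⁻⁴·A⁻²) = kg·m²·s⁻²·A⁻².
kg·m²·s⁻²·A⁻² is the base-SI form of the henry.

H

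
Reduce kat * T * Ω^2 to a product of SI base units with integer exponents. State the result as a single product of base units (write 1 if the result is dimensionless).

kg³·m⁴·s⁻⁹·A⁻⁵·mol

kat = mol/s = s⁻¹·mol (catalytic activity).
T = Wb/m² (flux density = flux per area),
    = kg·s⁻²·A⁻¹.
Ω = V/A (resistance = voltage per current),
    = kg·m²·s⁻³·A⁻².
So Ω² = kg²·m⁴·s⁻⁶·A⁻⁴.
Combining: kat·T·Ω² = (s⁻¹·mol) · (kg·s⁻²·A⁻¹) · (kg²·m⁴·s⁻⁶·A⁻⁴) = kg³·m⁴·s⁻⁹·A⁻⁵·mol.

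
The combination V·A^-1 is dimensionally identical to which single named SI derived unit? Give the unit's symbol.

Ω

V = W/A (potential = power per current),
    = kg·m²·s⁻³·A⁻¹.
Combining: V·A⁻¹ = (kg·m²·s⁻³·A⁻¹) · A⁻¹ = kg·m²·s⁻³·A⁻².
kg·m²·s⁻³·A⁻² is the base-SI form of the ohm.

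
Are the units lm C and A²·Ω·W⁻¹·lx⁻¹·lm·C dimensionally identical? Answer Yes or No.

Left side:
  lm = cd.
  C = s·A.
  Combining: lm·C = cd · (s·A) = s·A·cd.
Right side:
  Ω = kg·m²·s⁻³·A⁻².
  W = kg·m²·s⁻³.
  So W⁻¹ = kg⁻¹·m⁻²·s³.
  lx = m⁻²·cd.
  So lx⁻¹ = m²·cd⁻¹.
  lm = cd.
  C = s·A.
  Combining: A²·Ω·W⁻¹·lx⁻¹·lm·C = A² · (kg·m²·s⁻³·A⁻²) · (kg⁻¹·m⁻²·s³) · (m²·cd⁻¹) · cd · (s·A) = m²·s·A.
Left is s·A·cd; right is m²·s·A — different.

No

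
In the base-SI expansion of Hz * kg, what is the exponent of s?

-1

Hz = s⁻¹.
Combining: Hz·kg = s⁻¹ · kg = kg·s⁻¹.
The exponent of s is -1.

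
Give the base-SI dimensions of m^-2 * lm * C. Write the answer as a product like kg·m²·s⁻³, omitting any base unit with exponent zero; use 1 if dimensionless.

lm = cd.
C = s·A.
Combining: m⁻²·lm·C = m⁻² · cd · (s·A) = m⁻²·s·A·cd.

m⁻²·s·A·cd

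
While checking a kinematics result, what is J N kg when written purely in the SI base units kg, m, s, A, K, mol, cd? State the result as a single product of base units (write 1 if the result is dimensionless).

J = kg·m²·s⁻².
N = kg·m·s⁻².
Combining: J·N·kg = (kg·m²·s⁻²) · (kg·m·s⁻²) · kg = kg³·m³·s⁻⁴.

kg³·m³·s⁻⁴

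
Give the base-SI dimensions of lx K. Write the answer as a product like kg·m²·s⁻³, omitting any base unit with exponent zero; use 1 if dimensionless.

m⁻²·K·cd

lx = lm/m² (illuminance = luminous flux per area),
    = m⁻²·cd.
Combining: lx·K = (m⁻²·cd) · K = m⁻²·K·cd.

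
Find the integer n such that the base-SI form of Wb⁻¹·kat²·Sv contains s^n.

Wb = kg·m²·s⁻²·A⁻¹.
So Wb⁻¹ = kg⁻¹·m⁻²·s²·A.
kat = s⁻¹·mol.
So kat² = s⁻²·mol².
Sv = m²·s⁻².
Combining: Wb⁻¹·kat²·Sv = (kg⁻¹·m⁻²·s²·A) · (s⁻²·mol²) · (m²·s⁻²) = kg⁻¹·s⁻²·A·mol².
The exponent of s is -2.

-2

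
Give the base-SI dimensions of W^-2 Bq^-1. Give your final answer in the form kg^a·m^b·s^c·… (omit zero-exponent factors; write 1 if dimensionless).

kg⁻²·m⁻⁴·s⁷

W = J/s (power = energy per time),
    = kg·m²·s⁻³.
So W⁻² = kg⁻²·m⁻⁴·s⁶.
Bq = 1/s = s⁻¹ (activity is decays per second).
So Bq⁻¹ = s.
Combining: W⁻²·Bq⁻¹ = (kg⁻²·m⁻⁴·s⁶) · s = kg⁻²·m⁻⁴·s⁷.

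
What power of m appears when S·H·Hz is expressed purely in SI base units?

0

S = 1/Ω (conductance is reciprocal resistance),
    = kg⁻¹·m⁻²·s³·A².
H = Wb/A (inductance = flux per current),
    = kg·m²·s⁻²·A⁻².
Hz = 1/s = s⁻¹ (frequency is cycles per second).
Combining: S·H·Hz = (kg⁻¹·m⁻²·s³·A²) · (kg·m²·s⁻²·A⁻²) · s⁻¹ = 1.
The exponent of m is 0.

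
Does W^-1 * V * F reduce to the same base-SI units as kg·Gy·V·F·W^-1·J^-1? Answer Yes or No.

Left side:
  W = kg·m²·s⁻³.
  So W⁻¹ = kg⁻¹·m⁻²·s³.
  V = kg·m²·s⁻³·A⁻¹.
  F = kg⁻¹·m⁻²·s⁴·A².
  Combining: W⁻¹·V·F = (kg⁻¹·m⁻²·s³) · (kg·m²·s⁻³·A⁻¹) · (kg⁻¹·m⁻²·s⁴·A²) = kg⁻¹·m⁻²·s⁴·A.
Right side:
  Gy = m²·s⁻².
  V = kg·m²·s⁻³·A⁻¹.
  F = kg⁻¹·m⁻²·s⁴·A².
  W = kg·m²·s⁻³.
  So W⁻¹ = kg⁻¹·m⁻²·s³.
  J = kg·m²·s⁻².
  So J⁻¹ = kg⁻¹·m⁻²·s².
  Combining: kg·Gy·V·F·W⁻¹·J⁻¹ = kg · (m²·s⁻²) · (kg·m²·s⁻³·A⁻¹) · (kg⁻¹·m⁻²·s⁴·A²) · (kg⁻¹·m⁻²·s³) · (kg⁻¹·m⁻²·s²) = kg⁻¹·m⁻²·s⁴·A.
Both reduce to kg⁻¹·m⁻²·s⁴·A.

Yes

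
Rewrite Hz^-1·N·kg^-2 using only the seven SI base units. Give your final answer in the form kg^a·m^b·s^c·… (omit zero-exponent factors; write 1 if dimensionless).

kg⁻¹·m·s⁻¹

Hz = 1/s = s⁻¹ (frequency is cycles per second).
So Hz⁻¹ = s.
N = kg·m/s² = kg·m·s⁻² (force = mass × acceleration).
Combining: Hz⁻¹·N·kg⁻² = s · (kg·m·s⁻²) · kg⁻² = kg⁻¹·m·s⁻¹.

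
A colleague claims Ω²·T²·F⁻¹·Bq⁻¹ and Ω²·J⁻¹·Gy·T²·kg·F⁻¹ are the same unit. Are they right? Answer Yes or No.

No

Left side:
  Ω = kg·m²·s⁻³·A⁻².
  So Ω² = kg²·m⁴·s⁻⁶·A⁻⁴.
  T = kg·s⁻²·A⁻¹.
  So T² = kg²·s⁻⁴·A⁻².
  F = kg⁻¹·m⁻²·s⁴·A².
  So F⁻¹ = kg·m²·s⁻⁴·A⁻².
  Bq = s⁻¹.
  So Bq⁻¹ = s.
  Combining: Ω²·T²·F⁻¹·Bq⁻¹ = (kg²·m⁴·s⁻⁶·A⁻⁴) · (kg²·s⁻⁴·A⁻²) · (kg·m²·s⁻⁴·A⁻²) · s = kg⁵·m⁶·s⁻¹³·A⁻⁸.
Right side:
  Ω = V/A (resistance = voltage per current),
      = kg·m²·s⁻³·A⁻².
  So Ω² = kg²·m⁴·s⁻⁶·A⁻⁴.
  J = N·m (work = force × distance),
      = kg·m²·s⁻².
  So J⁻¹ = kg⁻¹·m⁻²·s².
  Gy = J/kg (absorbed dose = energy per mass),
      = m²·s⁻².
  T = Wb/m² (flux density = flux per area),
      = kg·s⁻²·A⁻¹.
  So T² = kg²·s⁻⁴·A⁻².
  F = C/V (capacitance = charge per voltage),
      = A·s/(kg·m²·s⁻³·A⁻¹) (substituting C and V),
      = kg⁻¹·m⁻²·s⁴·A².
  So F⁻¹ = kg·m²·s⁻⁴·A⁻².
  Combining: Ω²·J⁻¹·Gy·T²·kg·F⁻¹ = (kg²·m⁴·s⁻⁶·A⁻⁴) · (kg⁻¹·m⁻²·s²) · (m²·s⁻²) · (kg²·s⁻⁴·A⁻²) · kg · (kg·m²·s⁻⁴·A⁻²) = kg⁵·m⁶·s⁻¹⁴·A⁻⁸.
Left is kg⁵·m⁶·s⁻¹³·A⁻⁸; right is kg⁵·m⁶·s⁻¹⁴·A⁻⁸ — different.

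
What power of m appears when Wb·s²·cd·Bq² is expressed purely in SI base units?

Wb = V·s (flux: a volt is a weber per second),
    = kg·m²·s⁻²·A⁻¹.
Bq = 1/s = s⁻¹ (activity is decays per second).
So Bq² = s⁻².
Combining: Wb·s²·cd·Bq² = (kg·m²·s⁻²·A⁻¹) · s² · cd · s⁻² = kg·m²·s⁻²·A⁻¹·cd.
The exponent of m is 2.

2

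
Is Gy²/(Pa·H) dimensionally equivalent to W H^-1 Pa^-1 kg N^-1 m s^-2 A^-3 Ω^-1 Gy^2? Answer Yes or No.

No

Left side:
  Pa = N/m² (pressure = force per area),
      = kg·m⁻¹·s⁻².
  So Pa⁻¹ = kg⁻¹·m·s².
  Gy = J/kg (absorbed dose = energy per mass),
      = m²·s⁻².
  So Gy² = m⁴·s⁻⁴.
  H = Wb/A (inductance = flux per current),
      = kg·m²·s⁻²·A⁻².
  So H⁻¹ = kg⁻¹·m⁻²·s²·A².
  Combining: Pa⁻¹·Gy²·H⁻¹ = (kg⁻¹·m·s²) · (m⁴·s⁻⁴) · (kg⁻¹·m⁻²·s²·A²) = kg⁻²·m³·A².
Right side:
  W = J/s (power = energy per time),
      = kg·m²·s⁻³.
  H = Wb/A (inductance = flux per current),
      = kg·m²·s⁻²·A⁻².
  So H⁻¹ = kg⁻¹·m⁻²·s²·A².
  Pa = N/m² (pressure = force per area),
      = kg·m⁻¹·s⁻².
  So Pa⁻¹ = kg⁻¹·m·s².
  N = kg·m/s² = kg·m·s⁻² (force = mass × acceleration).
  So N⁻¹ = kg⁻¹·m⁻¹·s².
  Ω = V/A (resistance = voltage per current),
      = kg·m²·s⁻³·A⁻².
  So Ω⁻¹ = kg⁻¹·m⁻²·s³·A².
  Gy = J/kg (absorbed dose = energy per mass),
      = m²·s⁻².
  So Gy² = m⁴·s⁻⁴.
  Combining: W·H⁻¹·Pa⁻¹·kg·N⁻¹·m·s⁻²·A⁻³·Ω⁻¹·Gy² = (kg·m²·s⁻³) · (kg⁻¹·m⁻²·s²·A²) · (kg⁻¹·m·s²) · kg · (kg⁻¹·m⁻¹·s²) · m · s⁻² · A⁻³ · (kg⁻¹·m⁻²·s³·A²) · (m⁴·s⁻⁴) = kg⁻²·m³·A.
Left is kg⁻²·m³·A²; right is kg⁻²·m³·A — different.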